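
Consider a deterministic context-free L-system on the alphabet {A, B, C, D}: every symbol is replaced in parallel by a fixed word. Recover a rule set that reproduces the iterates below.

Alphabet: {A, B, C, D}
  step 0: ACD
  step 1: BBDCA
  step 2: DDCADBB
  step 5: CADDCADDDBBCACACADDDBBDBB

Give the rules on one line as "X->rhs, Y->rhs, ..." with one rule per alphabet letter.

  step 1 ⇒ step 2: BBDCA ⇒ D·D·CA·D·BB
    A ↦ BB
    B ↦ D
    C ↦ D
    D ↦ CA

A->BB, B->D, C->D, D->CA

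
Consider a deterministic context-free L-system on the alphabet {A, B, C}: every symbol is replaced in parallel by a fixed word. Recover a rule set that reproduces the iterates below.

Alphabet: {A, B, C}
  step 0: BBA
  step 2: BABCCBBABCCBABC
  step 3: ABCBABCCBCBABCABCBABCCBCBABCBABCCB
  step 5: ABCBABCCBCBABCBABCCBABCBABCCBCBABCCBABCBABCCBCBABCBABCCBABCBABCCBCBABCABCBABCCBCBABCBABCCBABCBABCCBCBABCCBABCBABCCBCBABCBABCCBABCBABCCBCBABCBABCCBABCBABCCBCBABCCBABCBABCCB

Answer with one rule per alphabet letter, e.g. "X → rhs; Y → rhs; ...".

  step 2 ⇒ step 3: BABCCBBABCCBABC ⇒ ABC·B·ABC·CB·CB·ABC·ABC·B·ABC·CB·CB·ABC·B·ABC·CB
    A ↦ B
    B ↦ ABC
    C ↦ CB

A->B, B->ABC, C->CB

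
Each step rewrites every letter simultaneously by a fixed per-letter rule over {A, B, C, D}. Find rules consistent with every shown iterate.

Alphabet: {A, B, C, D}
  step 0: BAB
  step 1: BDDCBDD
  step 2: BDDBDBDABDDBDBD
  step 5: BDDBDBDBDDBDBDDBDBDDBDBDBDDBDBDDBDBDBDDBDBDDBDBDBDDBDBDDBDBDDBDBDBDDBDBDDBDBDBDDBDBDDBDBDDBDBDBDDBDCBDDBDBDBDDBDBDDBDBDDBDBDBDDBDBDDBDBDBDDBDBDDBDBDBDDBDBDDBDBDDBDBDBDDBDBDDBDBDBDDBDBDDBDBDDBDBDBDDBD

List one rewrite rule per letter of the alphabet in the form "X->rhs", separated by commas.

  step 1 ⇒ step 2: BDDCBDD ⇒ BDD·BD·BD·A·BDD·BD·BD
    B ↦ BDD
    C ↦ A
    D ↦ BD
  step 0 ⇒ step 1: BAB ⇒ BDD·C·BDD
    A ↦ C

A->C, B->BDD, C->A, D->BD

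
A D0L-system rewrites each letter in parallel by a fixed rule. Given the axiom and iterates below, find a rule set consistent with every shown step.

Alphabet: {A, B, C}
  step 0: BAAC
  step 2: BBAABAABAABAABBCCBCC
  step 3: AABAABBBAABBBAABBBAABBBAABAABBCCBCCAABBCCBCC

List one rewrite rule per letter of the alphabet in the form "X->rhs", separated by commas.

  step 2 ⇒ step 3: BBAABAABAABAABBCCBCC ⇒ AAB·AAB·B·B·AAB·B·B·AAB·B·B·AAB·B·B·AAB·AAB·BCC·BCC·AAB·BCC·BCC
    A ↦ B
    B ↦ AAB
    C ↦ BCC

A->B, B->AAB, C->BCC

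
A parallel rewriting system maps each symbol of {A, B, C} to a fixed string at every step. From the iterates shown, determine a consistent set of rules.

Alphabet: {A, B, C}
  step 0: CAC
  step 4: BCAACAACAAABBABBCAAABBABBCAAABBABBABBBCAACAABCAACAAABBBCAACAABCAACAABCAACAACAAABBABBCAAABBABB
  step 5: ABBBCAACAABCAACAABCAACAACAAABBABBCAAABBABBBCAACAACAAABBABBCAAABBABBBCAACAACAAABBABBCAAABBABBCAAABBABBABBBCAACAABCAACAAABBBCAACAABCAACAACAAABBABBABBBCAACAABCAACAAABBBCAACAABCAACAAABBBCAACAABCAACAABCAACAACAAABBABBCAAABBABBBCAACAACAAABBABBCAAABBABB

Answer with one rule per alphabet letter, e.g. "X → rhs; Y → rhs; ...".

A->CAA, B->ABB, C->B

  step 4 ⇒ step 5: BCAACAACAAABBABBCAAABBABBCAAABBABBABBBCAACAABCAACAAABBBCAACAABCAACAABCAACAACAAABBABBCAAABBABB ⇒ ABB·B·CAA·CAA·B·CAA·CAA·B·CAA·CAA·CAA·ABB·ABB·CAA·ABB·ABB·B·CAA·CAA·CAA·ABB·ABB·CAA·ABB·ABB·B·CAA·CAA·CAA·ABB·ABB·CAA·ABB·ABB·CAA·ABB·ABB·ABB·B·CAA·CAA·B·CAA·CAA·ABB·B·CAA·CAA·B·CAA·CAA·CAA·ABB·ABB·ABB·B·CAA·CAA·B·CAA·CAA·ABB·B·CAA·CAA·B·CAA·CAA·ABB·B·CAA·CAA·B·CAA·CAA·B·CAA·CAA·CAA·ABB·ABB·CAA·ABB·ABB·B·CAA·CAA·CAA·ABB·ABB·CAA·ABB·ABB
    A ↦ CAA
    B ↦ ABB
    C ↦ B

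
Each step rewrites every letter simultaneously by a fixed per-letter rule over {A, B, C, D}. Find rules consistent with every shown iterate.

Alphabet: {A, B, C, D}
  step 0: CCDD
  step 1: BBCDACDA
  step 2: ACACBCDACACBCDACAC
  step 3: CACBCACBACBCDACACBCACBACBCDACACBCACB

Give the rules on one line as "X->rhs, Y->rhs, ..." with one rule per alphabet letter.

  step 2 ⇒ step 3: ACACBCDACACBCDACAC ⇒ CAC·B·CAC·B·AC·B·CDA·CAC·B·CAC·B·AC·B·CDA·CAC·B·CAC·B
    A ↦ CAC
    B ↦ AC
    C ↦ B
    D ↦ CDA

A->CAC, B->AC, C->B, D->CDA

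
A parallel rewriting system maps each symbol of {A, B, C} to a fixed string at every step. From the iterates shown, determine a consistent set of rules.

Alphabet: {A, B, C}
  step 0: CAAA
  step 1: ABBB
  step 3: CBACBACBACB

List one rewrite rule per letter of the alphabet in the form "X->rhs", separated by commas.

A->B, B->CB, C->A

  step 0 ⇒ step 1: CAAA ⇒ A·B·B·B
    A ↦ B
    C ↦ A
    B ↦ CB  (constrained at step 1)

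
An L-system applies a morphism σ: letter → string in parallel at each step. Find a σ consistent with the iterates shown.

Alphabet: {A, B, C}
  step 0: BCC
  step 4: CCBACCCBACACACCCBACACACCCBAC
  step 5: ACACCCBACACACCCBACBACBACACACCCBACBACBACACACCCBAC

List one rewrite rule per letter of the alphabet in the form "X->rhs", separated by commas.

A->B, B->CC, C->AC

  step 4 ⇒ step 5: CCBACCCBACACACCCBACACACCCBAC ⇒ AC·AC·CC·B·AC·AC·AC·CC·B·AC·B·AC·B·AC·AC·AC·CC·B·AC·B·AC·B·AC·AC·AC·CC·B·AC
    A ↦ B
    B ↦ CC
    C ↦ AC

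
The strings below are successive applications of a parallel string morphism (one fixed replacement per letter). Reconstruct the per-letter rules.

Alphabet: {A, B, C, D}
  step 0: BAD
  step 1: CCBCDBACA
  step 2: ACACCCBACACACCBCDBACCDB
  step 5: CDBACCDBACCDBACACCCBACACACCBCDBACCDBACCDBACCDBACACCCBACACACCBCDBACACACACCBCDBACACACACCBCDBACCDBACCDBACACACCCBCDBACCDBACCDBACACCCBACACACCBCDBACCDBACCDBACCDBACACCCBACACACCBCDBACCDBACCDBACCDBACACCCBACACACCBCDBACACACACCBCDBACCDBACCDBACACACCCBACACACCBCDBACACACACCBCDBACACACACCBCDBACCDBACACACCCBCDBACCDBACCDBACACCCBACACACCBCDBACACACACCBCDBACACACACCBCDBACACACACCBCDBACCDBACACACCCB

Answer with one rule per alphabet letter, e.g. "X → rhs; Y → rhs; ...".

A->CDB, B->CCB, C->AC, D->ACA

  step 1 ⇒ step 2: CCBCDBACA ⇒ AC·AC·CCB·AC·ACA·CCB·CDB·AC·CDB
    A ↦ CDB
    B ↦ CCB
    C ↦ AC
    D ↦ ACA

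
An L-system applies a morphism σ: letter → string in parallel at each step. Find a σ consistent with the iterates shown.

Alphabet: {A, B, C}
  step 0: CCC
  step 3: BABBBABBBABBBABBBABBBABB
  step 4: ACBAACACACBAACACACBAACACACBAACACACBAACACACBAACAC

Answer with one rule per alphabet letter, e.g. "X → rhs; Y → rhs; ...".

A->BA, B->AC, C->BB

  step 3 ⇒ step 4: BABBBABBBABBBABBBABBBABB ⇒ AC·BA·AC·AC·AC·BA·AC·AC·AC·BA·AC·AC·AC·BA·AC·AC·AC·BA·AC·AC·AC·BA·AC·AC
    A ↦ BA
    B ↦ AC
    C ↦ BB  (constrained at step 0)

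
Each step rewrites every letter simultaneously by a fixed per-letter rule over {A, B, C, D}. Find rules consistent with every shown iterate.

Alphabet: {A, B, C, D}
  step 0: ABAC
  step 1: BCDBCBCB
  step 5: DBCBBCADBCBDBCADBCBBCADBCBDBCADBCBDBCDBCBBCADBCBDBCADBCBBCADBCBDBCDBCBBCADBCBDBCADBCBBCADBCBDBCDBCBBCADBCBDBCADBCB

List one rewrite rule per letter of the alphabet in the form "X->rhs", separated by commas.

A->BC, B->DBC, C->B, D->A

  step 0 ⇒ step 1: ABAC ⇒ BC·DBC·BC·B
    A ↦ BC
    B ↦ DBC
    C ↦ B
    D ↦ A  (constrained at step 1)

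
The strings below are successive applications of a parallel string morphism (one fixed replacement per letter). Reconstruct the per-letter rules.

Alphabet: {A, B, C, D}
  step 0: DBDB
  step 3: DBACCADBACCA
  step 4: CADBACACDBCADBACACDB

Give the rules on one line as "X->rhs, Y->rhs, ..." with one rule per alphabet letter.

A->DB, B->A, C->AC, D->C

  step 3 ⇒ step 4: DBACCADBACCA ⇒ C·A·DB·AC·AC·DB·C·A·DB·AC·AC·DB
    A ↦ DB
    B ↦ A
    C ↦ AC
    D ↦ C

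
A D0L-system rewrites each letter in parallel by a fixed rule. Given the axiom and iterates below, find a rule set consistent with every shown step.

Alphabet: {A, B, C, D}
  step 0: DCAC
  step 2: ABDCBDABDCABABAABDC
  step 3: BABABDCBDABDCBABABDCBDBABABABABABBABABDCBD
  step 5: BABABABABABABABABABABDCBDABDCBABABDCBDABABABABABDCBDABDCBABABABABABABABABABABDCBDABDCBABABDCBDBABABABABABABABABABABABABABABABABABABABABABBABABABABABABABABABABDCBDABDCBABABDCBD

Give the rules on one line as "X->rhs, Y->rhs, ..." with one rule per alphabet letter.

A->BAB, B->A, C->BD, D->BDC

  step 2 ⇒ step 3: ABDCBDABDCABABAABDC ⇒ BAB·A·BDC·BD·A·BDC·BAB·A·BDC·BD·BAB·A·BAB·A·BAB·BAB·A·BDC·BD
    A ↦ BAB
    B ↦ A
    C ↦ BD
    D ↦ BDC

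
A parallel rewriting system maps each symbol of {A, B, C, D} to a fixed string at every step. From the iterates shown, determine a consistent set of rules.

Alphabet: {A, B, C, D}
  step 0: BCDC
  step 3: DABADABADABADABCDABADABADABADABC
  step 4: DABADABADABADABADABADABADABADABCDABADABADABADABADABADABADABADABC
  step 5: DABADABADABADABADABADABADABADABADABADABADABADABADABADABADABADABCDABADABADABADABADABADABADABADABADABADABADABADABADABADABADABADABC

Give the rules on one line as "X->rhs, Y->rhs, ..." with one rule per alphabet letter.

A->BA, B->DA, C->BC, D->DA

  step 4 ⇒ step 5: DABADABADABADABADABADABADABADABCDABADABADABADABADABADABADABADABC ⇒ DA·BA·DA·BA·DA·BA·DA·BA·DA·BA·DA·BA·DA·BA·DA·BA·DA·BA·DA·BA·DA·BA·DA·BA·DA·BA·DA·BA·DA·BA·DA·BC·DA·BA·DA·BA·DA·BA·DA·BA·DA·BA·DA·BA·DA·BA·DA·BA·DA·BA·DA·BA·DA·BA·DA·BA·DA·BA·DA·BA·DA·BA·DA·BC
    A ↦ BA
    B ↦ DA
    C ↦ BC
    D ↦ DA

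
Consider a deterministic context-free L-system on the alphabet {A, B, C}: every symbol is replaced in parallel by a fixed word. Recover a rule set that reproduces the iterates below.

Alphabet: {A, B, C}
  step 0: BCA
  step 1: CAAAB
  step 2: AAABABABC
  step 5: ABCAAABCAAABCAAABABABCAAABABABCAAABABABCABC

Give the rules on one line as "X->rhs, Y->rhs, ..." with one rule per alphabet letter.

A->AB, B->C, C->AA

  step 1 ⇒ step 2: CAAAB ⇒ AA·AB·AB·AB·C
    A ↦ AB
    B ↦ C
    C ↦ AA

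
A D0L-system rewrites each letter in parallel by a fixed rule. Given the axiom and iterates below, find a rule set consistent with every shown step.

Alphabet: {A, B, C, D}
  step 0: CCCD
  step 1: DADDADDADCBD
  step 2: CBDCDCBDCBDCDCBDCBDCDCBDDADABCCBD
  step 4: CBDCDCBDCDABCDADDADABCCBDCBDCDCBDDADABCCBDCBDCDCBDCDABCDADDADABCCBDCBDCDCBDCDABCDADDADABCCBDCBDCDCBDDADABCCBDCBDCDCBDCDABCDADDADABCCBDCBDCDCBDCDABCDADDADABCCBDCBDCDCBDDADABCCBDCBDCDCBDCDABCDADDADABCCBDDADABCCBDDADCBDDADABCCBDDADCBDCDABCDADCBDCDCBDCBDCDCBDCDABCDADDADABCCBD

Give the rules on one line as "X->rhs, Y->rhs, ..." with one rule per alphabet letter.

A->CD, B->ABC, C->DAD, D->CBD

  step 1 ⇒ step 2: DADDADDADCBD ⇒ CBD·CD·CBD·CBD·CD·CBD·CBD·CD·CBD·DAD·ABC·CBD
    A ↦ CD
    B ↦ ABC
    C ↦ DAD
    D ↦ CBD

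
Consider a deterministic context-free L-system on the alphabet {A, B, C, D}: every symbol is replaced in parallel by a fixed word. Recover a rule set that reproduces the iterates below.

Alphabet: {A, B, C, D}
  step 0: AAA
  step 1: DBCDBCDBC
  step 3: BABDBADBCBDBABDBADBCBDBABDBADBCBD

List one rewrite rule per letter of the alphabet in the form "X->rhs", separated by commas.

  step 0 ⇒ step 1: AAA ⇒ DBC·DBC·DBC
    A ↦ DBC
    B ↦ BA  (constrained at step 1)
    C ↦ D  (constrained at step 1)
    D ↦ BD  (constrained at step 1)

A->DBC, B->BA, C->D, D->BD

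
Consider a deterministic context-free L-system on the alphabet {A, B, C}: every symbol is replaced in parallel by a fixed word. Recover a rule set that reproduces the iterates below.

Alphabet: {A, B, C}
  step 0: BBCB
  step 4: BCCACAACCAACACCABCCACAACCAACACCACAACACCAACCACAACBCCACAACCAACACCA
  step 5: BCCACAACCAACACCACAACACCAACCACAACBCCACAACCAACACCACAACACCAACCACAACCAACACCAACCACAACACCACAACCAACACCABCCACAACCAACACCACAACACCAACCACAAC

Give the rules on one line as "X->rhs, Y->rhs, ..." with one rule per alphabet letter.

A->AC, B->BC, C->CA

  step 4 ⇒ step 5: BCCACAACCAACACCABCCACAACCAACACCACAACACCAACCACAACBCCACAACCAACACCA ⇒ BC·CA·CA·AC·CA·AC·AC·CA·CA·AC·AC·CA·AC·CA·CA·AC·BC·CA·CA·AC·CA·AC·AC·CA·CA·AC·AC·CA·AC·CA·CA·AC·CA·AC·AC·CA·AC·CA·CA·AC·AC·CA·CA·AC·CA·AC·AC·CA·BC·CA·CA·AC·CA·AC·AC·CA·CA·AC·AC·CA·AC·CA·CA·AC
    A ↦ AC
    B ↦ BC
    C ↦ CA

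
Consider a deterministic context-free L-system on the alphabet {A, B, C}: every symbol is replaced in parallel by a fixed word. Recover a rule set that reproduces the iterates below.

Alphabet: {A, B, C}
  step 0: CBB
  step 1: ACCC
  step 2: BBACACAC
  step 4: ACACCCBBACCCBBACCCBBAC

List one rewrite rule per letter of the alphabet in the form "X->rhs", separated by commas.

  step 1 ⇒ step 2: ACCC ⇒ BB·AC·AC·AC
    A ↦ BB
    C ↦ AC
  step 0 ⇒ step 1: CBB ⇒ AC·C·C
    B ↦ C

A->BB, B->C, C->AC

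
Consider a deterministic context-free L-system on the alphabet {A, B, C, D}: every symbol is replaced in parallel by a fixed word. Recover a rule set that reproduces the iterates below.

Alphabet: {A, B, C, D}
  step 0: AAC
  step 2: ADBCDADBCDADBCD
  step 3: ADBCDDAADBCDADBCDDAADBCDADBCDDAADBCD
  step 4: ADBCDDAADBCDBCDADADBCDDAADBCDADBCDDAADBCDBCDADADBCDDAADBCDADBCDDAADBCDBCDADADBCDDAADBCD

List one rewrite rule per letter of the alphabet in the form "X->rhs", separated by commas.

  step 3 ⇒ step 4: ADBCDDAADBCDADBCDDAADBCDADBCDDAADBCD ⇒ AD·BCD·DA·AD·BCD·BCD·AD·AD·BCD·DA·AD·BCD·AD·BCD·DA·AD·BCD·BCD·AD·AD·BCD·DA·AD·BCD·AD·BCD·DA·AD·BCD·BCD·AD·AD·BCD·DA·AD·BCD
    A ↦ AD
    B ↦ DA
    C ↦ AD
    D ↦ BCD

A->AD, B->DA, C->AD, D->BCD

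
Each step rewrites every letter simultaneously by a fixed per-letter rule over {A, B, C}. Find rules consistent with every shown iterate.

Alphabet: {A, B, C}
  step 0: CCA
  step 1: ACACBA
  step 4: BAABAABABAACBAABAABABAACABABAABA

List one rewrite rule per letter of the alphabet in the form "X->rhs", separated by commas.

A->BA, B->A, C->AC

  step 0 ⇒ step 1: CCA ⇒ AC·AC·BA
    A ↦ BA
    C ↦ AC
    B ↦ A  (constrained at step 1)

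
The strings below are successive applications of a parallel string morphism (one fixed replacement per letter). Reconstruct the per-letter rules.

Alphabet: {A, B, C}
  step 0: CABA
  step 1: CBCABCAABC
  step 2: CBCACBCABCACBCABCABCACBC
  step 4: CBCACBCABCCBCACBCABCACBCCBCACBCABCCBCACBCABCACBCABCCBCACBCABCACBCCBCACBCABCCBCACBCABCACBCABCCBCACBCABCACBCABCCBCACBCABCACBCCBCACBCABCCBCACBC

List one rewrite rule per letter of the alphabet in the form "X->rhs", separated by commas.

  step 1 ⇒ step 2: CBCABCAABC ⇒ CBC·A·CBC·ABC·A·CBC·ABC·ABC·A·CBC
    A ↦ ABC
    B ↦ A
    C ↦ CBC

A->ABC, B->A, C->CBC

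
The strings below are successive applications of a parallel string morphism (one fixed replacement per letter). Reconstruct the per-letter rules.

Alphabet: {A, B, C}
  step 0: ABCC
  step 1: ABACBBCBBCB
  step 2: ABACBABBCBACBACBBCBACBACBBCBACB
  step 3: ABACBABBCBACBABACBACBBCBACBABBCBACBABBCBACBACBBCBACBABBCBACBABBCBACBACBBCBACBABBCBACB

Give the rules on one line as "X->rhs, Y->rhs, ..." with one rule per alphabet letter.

  step 2 ⇒ step 3: ABACBABBCBACBACBBCBACBACBBCBACB ⇒ AB·ACB·AB·BCB·ACB·AB·ACB·ACB·BCB·ACB·AB·BCB·ACB·AB·BCB·ACB·ACB·BCB·ACB·AB·BCB·ACB·AB·BCB·ACB·ACB·BCB·ACB·AB·BCB·ACB
    A ↦ AB
    B ↦ ACB
    C ↦ BCB

A->AB, B->ACB, C->BCB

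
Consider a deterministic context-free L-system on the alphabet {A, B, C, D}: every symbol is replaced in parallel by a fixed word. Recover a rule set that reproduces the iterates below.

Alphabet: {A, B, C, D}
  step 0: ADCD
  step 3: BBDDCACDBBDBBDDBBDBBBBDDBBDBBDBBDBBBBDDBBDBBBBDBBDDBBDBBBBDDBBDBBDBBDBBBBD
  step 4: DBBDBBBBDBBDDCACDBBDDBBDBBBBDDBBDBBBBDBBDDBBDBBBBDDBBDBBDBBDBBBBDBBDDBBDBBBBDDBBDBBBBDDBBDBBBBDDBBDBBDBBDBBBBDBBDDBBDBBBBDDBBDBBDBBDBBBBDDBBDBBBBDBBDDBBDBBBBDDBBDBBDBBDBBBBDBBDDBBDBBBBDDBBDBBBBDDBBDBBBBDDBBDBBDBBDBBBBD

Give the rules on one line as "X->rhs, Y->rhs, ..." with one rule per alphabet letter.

  step 3 ⇒ step 4: BBDDCACDBBDBBDDBBDBBBBDDBBDBBDBBDBBBBDDBBDBBBBDBBDDBBDBBBBDDBBDBBDBBDBBBBD ⇒ DBB·DBB·BBD·BBD·D·CAC·D·BBD·DBB·DBB·BBD·DBB·DBB·BBD·BBD·DBB·DBB·BBD·DBB·DBB·DBB·DBB·BBD·BBD·DBB·DBB·BBD·DBB·DBB·BBD·DBB·DBB·BBD·DBB·DBB·DBB·DBB·BBD·BBD·DBB·DBB·BBD·DBB·DBB·DBB·DBB·BBD·DBB·DBB·BBD·BBD·DBB·DBB·BBD·DBB·DBB·DBB·DBB·BBD·BBD·DBB·DBB·BBD·DBB·DBB·BBD·DBB·DBB·BBD·DBB·DBB·DBB·DBB·BBD
    A ↦ CAC
    B ↦ DBB
    C ↦ D
    D ↦ BBD

A->CAC, B->DBB, C->D, D->BBD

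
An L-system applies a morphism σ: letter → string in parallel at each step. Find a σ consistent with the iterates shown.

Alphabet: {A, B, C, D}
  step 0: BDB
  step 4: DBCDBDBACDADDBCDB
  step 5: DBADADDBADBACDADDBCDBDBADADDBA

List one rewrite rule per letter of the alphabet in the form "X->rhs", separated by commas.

A->C, B->A, C->DAD, D->DB

  step 4 ⇒ step 5: DBCDBDBACDADDBCDB ⇒ DB·A·DAD·DB·A·DB·A·C·DAD·DB·C·DB·DB·A·DAD·DB·A
    A ↦ C
    B ↦ A
    C ↦ DAD
    D ↦ DB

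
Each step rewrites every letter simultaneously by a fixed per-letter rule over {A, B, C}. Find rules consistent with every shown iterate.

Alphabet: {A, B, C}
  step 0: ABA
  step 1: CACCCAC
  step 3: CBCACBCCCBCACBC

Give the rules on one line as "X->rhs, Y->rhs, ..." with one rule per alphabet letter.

  step 0 ⇒ step 1: ABA ⇒ CAC·C·CAC
    A ↦ CAC
    B ↦ C
    C ↦ B  (constrained at step 1)

A->CAC, B->C, C->B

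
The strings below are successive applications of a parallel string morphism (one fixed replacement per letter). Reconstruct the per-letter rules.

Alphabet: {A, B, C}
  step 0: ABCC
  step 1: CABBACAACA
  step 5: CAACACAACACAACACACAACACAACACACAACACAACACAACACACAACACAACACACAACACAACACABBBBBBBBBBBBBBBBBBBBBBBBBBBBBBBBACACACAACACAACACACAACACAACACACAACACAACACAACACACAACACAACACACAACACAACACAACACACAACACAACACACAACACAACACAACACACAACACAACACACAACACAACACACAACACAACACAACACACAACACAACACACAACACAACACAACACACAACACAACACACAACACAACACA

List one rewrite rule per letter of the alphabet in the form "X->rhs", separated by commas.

A->CA, B->BB, C->ACA

  step 0 ⇒ step 1: ABCC ⇒ CA·BB·ACA·ACA
    A ↦ CA
    B ↦ BB
    C ↦ ACA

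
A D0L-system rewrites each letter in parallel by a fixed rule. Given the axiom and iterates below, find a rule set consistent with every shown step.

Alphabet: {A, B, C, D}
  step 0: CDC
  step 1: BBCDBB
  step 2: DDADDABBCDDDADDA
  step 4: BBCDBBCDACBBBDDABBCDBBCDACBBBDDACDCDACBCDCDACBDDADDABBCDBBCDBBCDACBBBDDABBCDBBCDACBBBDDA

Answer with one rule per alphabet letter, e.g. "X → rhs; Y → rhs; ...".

  step 1 ⇒ step 2: BBCDBB ⇒ DDA·DDA·BB·CD·DDA·DDA
    B ↦ DDA
    C ↦ BB
    D ↦ CD
    A ↦ ACB  (constrained at step 2)

A->ACB, B->DDA, C->BB, D->CD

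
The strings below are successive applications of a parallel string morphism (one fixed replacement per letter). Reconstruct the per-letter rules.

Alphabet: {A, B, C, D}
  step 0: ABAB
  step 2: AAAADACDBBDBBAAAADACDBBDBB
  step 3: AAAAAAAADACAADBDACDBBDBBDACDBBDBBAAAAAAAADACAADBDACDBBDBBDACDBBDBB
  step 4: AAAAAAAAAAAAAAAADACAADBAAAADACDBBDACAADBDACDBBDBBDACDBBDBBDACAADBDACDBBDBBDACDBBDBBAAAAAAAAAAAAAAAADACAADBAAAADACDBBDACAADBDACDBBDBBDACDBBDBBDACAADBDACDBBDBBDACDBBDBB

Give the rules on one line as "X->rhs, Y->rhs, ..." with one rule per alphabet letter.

  step 3 ⇒ step 4: AAAAAAAADACAADBDACDBBDBBDACDBBDBBAAAAAAAADACAADBDACDBBDBBDACDBBDBB ⇒ AA·AA·AA·AA·AA·AA·AA·AA·DAC·AA·DB·AA·AA·DAC·DBB·DAC·AA·DB·DAC·DBB·DBB·DAC·DBB·DBB·DAC·AA·DB·DAC·DBB·DBB·DAC·DBB·DBB·AA·AA·AA·AA·AA·AA·AA·AA·DAC·AA·DB·AA·AA·DAC·DBB·DAC·AA·DB·DAC·DBB·DBB·DAC·DBB·DBB·DAC·AA·DB·DAC·DBB·DBB·DAC·DBB·DBB
    A ↦ AA
    B ↦ DBB
    C ↦ DB
    D ↦ DAC

A->AA, B->DBB, C->DB, D->DAC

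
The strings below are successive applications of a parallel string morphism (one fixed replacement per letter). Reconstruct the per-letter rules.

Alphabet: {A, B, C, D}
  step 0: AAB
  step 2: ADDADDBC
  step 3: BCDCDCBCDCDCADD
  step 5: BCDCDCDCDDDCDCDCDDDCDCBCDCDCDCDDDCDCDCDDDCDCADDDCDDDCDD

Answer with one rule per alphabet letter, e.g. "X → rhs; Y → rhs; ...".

  step 2 ⇒ step 3: ADDADDBC ⇒ BC·DC·DC·BC·DC·DC·A·DD
    A ↦ BC
    B ↦ A
    C ↦ DD
    D ↦ DC

A->BC, B->A, C->DD, D->DC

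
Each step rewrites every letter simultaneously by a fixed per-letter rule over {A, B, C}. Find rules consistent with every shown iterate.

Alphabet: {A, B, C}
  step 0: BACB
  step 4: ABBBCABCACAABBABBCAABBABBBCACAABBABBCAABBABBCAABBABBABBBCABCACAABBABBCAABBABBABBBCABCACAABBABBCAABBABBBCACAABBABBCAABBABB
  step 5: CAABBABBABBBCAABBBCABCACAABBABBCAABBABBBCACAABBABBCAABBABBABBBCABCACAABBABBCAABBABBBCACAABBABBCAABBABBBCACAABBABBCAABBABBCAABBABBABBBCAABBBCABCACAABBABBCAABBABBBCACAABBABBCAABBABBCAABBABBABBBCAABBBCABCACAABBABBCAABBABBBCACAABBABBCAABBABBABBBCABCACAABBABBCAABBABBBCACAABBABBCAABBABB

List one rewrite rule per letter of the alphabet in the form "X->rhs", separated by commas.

  step 4 ⇒ step 5: ABBBCABCACAABBABBCAABBABBBCACAABBABBCAABBABBCAABBABBABBBCABCACAABBABBCAABBABBABBBCABCACAABBABBCAABBABBBCACAABBABBCAABBABB ⇒ CA·ABB·ABB·ABB·B·CA·ABB·B·CA·B·CA·CA·ABB·ABB·CA·ABB·ABB·B·CA·CA·ABB·ABB·CA·ABB·ABB·ABB·B·CA·B·CA·CA·ABB·ABB·CA·ABB·ABB·B·CA·CA·ABB·ABB·CA·ABB·ABB·B·CA·CA·ABB·ABB·CA·ABB·ABB·CA·ABB·ABB·ABB·B·CA·ABB·B·CA·B·CA·CA·ABB·ABB·CA·ABB·ABB·B·CA·CA·ABB·ABB·CA·ABB·ABB·CA·ABB·ABB·ABB·B·CA·ABB·B·CA·B·CA·CA·ABB·ABB·CA·ABB·ABB·B·CA·CA·ABB·ABB·CA·ABB·ABB·ABB·B·CA·B·CA·CA·ABB·ABB·CA·ABB·ABB·B·CA·CA·ABB·ABB·CA·ABB·ABB
    A ↦ CA
    B ↦ ABB
    C ↦ B

A->CA, B->ABB, C->B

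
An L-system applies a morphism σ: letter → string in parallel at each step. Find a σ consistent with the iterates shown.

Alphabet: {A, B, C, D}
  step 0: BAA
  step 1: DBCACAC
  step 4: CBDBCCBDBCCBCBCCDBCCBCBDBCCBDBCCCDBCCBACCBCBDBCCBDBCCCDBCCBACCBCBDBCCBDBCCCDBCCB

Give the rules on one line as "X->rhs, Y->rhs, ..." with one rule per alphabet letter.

A->AC, B->DBC, C->CB, D->CC

  step 0 ⇒ step 1: BAA ⇒ DBC·AC·AC
    A ↦ AC
    B ↦ DBC
    C ↦ CB  (constrained at step 1)
    D ↦ CC  (constrained at step 1)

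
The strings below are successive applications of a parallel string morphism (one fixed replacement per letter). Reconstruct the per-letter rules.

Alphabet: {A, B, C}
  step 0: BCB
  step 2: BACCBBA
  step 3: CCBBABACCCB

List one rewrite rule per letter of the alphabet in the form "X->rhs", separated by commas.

A->CB, B->C, C->BA

  step 2 ⇒ step 3: BACCBBA ⇒ C·CB·BA·BA·C·C·CB
    A ↦ CB
    B ↦ C
    C ↦ BA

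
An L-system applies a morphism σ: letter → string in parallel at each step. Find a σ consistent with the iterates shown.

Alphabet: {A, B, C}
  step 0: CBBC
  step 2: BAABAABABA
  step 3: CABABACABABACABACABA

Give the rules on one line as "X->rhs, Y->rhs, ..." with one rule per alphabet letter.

  step 2 ⇒ step 3: BAABAABABA ⇒ CA·BA·BA·CA·BA·BA·CA·BA·CA·BA
    A ↦ BA
    B ↦ CA
    C ↦ A  (constrained at step 0)

A->BA, B->CA, C->A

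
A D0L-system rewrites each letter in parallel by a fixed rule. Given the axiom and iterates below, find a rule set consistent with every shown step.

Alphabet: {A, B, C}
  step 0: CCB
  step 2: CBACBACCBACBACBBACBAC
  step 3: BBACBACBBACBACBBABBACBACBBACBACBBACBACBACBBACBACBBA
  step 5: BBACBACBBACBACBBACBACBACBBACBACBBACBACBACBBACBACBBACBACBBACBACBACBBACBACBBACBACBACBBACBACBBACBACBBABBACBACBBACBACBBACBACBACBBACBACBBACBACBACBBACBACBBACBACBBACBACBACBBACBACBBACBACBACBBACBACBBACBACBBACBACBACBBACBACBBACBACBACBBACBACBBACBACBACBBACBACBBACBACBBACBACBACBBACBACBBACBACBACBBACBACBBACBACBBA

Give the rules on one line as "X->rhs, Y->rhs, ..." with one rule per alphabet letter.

A->C, B->CBA, C->BBA

  step 2 ⇒ step 3: CBACBACCBACBACBBACBAC ⇒ BBA·CBA·C·BBA·CBA·C·BBA·BBA·CBA·C·BBA·CBA·C·BBA·CBA·CBA·C·BBA·CBA·C·BBA
    A ↦ C
    B ↦ CBA
    C ↦ BBA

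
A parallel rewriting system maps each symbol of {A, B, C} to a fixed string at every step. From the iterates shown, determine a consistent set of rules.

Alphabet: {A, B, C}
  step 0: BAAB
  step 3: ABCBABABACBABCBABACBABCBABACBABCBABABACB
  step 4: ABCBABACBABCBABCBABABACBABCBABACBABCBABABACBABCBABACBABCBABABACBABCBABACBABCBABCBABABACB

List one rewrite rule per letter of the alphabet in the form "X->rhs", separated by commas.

  step 3 ⇒ step 4: ABCBABABACBABCBABACBABCBABACBABCBABABACB ⇒ AB·CB·ABA·CB·AB·CB·AB·CB·AB·ABA·CB·AB·CB·ABA·CB·AB·CB·AB·ABA·CB·AB·CB·ABA·CB·AB·CB·AB·ABA·CB·AB·CB·ABA·CB·AB·CB·AB·CB·AB·ABA·CB
    A ↦ AB
    B ↦ CB
    C ↦ ABA

A->AB, B->CB, C->ABA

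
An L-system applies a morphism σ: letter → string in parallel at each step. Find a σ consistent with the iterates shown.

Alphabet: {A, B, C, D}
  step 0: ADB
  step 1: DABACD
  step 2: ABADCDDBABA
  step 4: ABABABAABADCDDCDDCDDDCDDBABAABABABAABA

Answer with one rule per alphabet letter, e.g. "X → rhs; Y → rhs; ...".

  step 1 ⇒ step 2: DABACD ⇒ ABA·D·CD·D·B·ABA
    A ↦ D
    B ↦ CD
    C ↦ B
    D ↦ ABA

A->D, B->CD, C->B, D->ABA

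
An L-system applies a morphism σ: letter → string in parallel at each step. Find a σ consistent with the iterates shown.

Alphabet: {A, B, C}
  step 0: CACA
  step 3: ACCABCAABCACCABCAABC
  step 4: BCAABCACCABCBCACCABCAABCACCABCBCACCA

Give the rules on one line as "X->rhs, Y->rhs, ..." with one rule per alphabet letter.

A->BC, B->ACC, C->A

  step 3 ⇒ step 4: ACCABCAABCACCABCAABC ⇒ BC·A·A·BC·ACC·A·BC·BC·ACC·A·BC·A·A·BC·ACC·A·BC·BC·ACC·A
    A ↦ BC
    B ↦ ACC
    C ↦ A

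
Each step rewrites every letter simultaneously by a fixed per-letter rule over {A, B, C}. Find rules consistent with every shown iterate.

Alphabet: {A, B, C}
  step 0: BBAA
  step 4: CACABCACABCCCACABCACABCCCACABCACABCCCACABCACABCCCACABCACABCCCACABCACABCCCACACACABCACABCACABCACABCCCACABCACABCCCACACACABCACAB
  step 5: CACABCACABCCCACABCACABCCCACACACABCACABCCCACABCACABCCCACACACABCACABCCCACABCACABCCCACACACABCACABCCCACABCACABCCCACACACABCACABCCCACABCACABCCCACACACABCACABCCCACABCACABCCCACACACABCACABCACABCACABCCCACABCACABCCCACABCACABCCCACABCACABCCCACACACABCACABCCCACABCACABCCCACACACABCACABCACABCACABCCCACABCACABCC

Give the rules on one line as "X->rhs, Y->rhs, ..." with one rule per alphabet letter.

  step 4 ⇒ step 5: CACABCACABCCCACABCACABCCCACABCACABCCCACABCACABCCCACABCACABCCCACABCACABCCCACACACABCACABCACABCACABCCCACABCACABCCCACACACABCACAB ⇒ CA·CAB·CA·CAB·CC·CA·CAB·CA·CAB·CC·CA·CA·CA·CAB·CA·CAB·CC·CA·CAB·CA·CAB·CC·CA·CA·CA·CAB·CA·CAB·CC·CA·CAB·CA·CAB·CC·CA·CA·CA·CAB·CA·CAB·CC·CA·CAB·CA·CAB·CC·CA·CA·CA·CAB·CA·CAB·CC·CA·CAB·CA·CAB·CC·CA·CA·CA·CAB·CA·CAB·CC·CA·CAB·CA·CAB·CC·CA·CA·CA·CAB·CA·CAB·CA·CAB·CA·CAB·CC·CA·CAB·CA·CAB·CC·CA·CAB·CA·CAB·CC·CA·CAB·CA·CAB·CC·CA·CA·CA·CAB·CA·CAB·CC·CA·CAB·CA·CAB·CC·CA·CA·CA·CAB·CA·CAB·CA·CAB·CA·CAB·CC·CA·CAB·CA·CAB·CC
    A ↦ CAB
    B ↦ CC
    C ↦ CA

A->CAB, B->CC, C->CA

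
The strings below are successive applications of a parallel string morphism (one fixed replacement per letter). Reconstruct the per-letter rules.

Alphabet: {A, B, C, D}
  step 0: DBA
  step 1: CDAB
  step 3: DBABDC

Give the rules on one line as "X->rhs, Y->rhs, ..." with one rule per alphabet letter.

  step 0 ⇒ step 1: DBA ⇒ C·D·AB
    A ↦ AB
    B ↦ D
    D ↦ C
    C ↦ B  (constrained at step 1)

A->AB, B->D, C->B, D->C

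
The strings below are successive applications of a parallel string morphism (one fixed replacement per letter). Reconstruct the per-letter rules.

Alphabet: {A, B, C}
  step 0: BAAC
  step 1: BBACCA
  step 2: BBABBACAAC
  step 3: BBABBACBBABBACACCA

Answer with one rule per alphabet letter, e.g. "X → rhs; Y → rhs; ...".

A->C, B->BBA, C->A

  step 2 ⇒ step 3: BBABBACAAC ⇒ BBA·BBA·C·BBA·BBA·C·A·C·C·A
    A ↦ C
    B ↦ BBA
    C ↦ A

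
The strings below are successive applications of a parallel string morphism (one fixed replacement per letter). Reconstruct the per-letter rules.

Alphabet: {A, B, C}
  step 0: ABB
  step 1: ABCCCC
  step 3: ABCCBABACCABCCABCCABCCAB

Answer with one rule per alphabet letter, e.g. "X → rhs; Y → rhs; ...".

A->AB, B->CC, C->BA

  step 0 ⇒ step 1: ABB ⇒ AB·CC·CC
    A ↦ AB
    B ↦ CC
    C ↦ BA  (constrained at step 1)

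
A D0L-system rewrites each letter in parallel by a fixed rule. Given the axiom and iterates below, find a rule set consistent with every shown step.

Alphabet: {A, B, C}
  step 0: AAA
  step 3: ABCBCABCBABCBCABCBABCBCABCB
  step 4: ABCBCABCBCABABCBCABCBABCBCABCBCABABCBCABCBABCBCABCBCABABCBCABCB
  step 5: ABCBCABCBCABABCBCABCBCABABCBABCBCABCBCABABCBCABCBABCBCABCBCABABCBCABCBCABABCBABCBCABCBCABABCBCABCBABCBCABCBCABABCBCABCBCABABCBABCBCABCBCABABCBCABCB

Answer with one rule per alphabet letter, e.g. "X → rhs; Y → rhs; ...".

  step 4 ⇒ step 5: ABCBCABCBCABABCBCABCBABCBCABCBCABABCBCABCBABCBCABCBCABABCBCABCB ⇒ AB·CB·CAB·CB·CAB·AB·CB·CAB·CB·CAB·AB·CB·AB·CB·CAB·CB·CAB·AB·CB·CAB·CB·AB·CB·CAB·CB·CAB·AB·CB·CAB·CB·CAB·AB·CB·AB·CB·CAB·CB·CAB·AB·CB·CAB·CB·AB·CB·CAB·CB·CAB·AB·CB·CAB·CB·CAB·AB·CB·AB·CB·CAB·CB·CAB·AB·CB·CAB·CB
    A ↦ AB
    B ↦ CB
    C ↦ CAB

A->AB, B->CB, C->CAB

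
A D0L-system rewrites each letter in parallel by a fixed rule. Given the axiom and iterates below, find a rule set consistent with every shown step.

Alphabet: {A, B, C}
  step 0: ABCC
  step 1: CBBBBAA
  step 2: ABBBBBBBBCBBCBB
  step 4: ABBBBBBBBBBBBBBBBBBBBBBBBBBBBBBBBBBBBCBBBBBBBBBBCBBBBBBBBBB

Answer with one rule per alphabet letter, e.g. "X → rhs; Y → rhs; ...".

  step 1 ⇒ step 2: CBBBBAA ⇒ A·BB·BB·BB·BB·CBB·CBB
    A ↦ CBB
    B ↦ BB
    C ↦ A

A->CBB, B->BB, C->A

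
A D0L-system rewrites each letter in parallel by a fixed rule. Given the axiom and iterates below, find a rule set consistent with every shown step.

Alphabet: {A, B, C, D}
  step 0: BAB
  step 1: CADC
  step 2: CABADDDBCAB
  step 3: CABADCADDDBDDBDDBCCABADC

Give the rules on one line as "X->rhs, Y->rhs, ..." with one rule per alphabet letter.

A->AD, B->C, C->CAB, D->DDB

  step 2 ⇒ step 3: CABADDDBCAB ⇒ CAB·AD·C·AD·DDB·DDB·DDB·C·CAB·AD·C
    A ↦ AD
    B ↦ C
    C ↦ CAB
    D ↦ DDB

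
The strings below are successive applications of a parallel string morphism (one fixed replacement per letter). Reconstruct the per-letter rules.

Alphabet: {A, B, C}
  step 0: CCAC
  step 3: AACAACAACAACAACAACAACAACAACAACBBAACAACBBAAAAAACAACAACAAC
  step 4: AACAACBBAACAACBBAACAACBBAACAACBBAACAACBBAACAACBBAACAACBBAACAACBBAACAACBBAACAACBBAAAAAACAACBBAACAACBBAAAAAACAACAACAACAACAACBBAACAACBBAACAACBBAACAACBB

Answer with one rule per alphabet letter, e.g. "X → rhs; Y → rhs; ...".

A->AAC, B->AA, C->BB

  step 3 ⇒ step 4: AACAACAACAACAACAACAACAACAACAACBBAACAACBBAAAAAACAACAACAAC ⇒ AAC·AAC·BB·AAC·AAC·BB·AAC·AAC·BB·AAC·AAC·BB·AAC·AAC·BB·AAC·AAC·BB·AAC·AAC·BB·AAC·AAC·BB·AAC·AAC·BB·AAC·AAC·BB·AA·AA·AAC·AAC·BB·AAC·AAC·BB·AA·AA·AAC·AAC·AAC·AAC·AAC·AAC·BB·AAC·AAC·BB·AAC·AAC·BB·AAC·AAC·BB
    A ↦ AAC
    B ↦ AA
    C ↦ BB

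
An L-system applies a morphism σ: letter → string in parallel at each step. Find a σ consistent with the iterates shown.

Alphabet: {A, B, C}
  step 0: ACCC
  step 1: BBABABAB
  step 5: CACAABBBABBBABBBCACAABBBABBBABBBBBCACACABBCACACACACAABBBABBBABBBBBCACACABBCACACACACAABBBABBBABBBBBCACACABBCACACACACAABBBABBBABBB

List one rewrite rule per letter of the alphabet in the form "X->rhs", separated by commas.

  step 0 ⇒ step 1: ACCC ⇒ BB·AB·AB·AB
    A ↦ BB
    C ↦ AB
    B ↦ CA  (constrained at step 1)

A->BB, B->CA, C->AB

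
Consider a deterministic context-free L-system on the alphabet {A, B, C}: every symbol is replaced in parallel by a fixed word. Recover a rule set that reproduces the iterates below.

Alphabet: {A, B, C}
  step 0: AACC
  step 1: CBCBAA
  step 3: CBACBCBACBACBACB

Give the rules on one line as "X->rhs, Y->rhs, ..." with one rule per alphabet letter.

A->CB, B->CB, C->A

  step 0 ⇒ step 1: AACC ⇒ CB·CB·A·A
    A ↦ CB
    C ↦ A
    B ↦ CB  (constrained at step 1)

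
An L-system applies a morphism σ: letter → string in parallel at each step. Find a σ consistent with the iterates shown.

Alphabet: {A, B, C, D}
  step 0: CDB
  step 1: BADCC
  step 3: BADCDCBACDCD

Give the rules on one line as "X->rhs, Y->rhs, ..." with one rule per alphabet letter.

A->D, B->C, C->BA, D->DC

  step 0 ⇒ step 1: CDB ⇒ BA·DC·C
    B ↦ C
    C ↦ BA
    D ↦ DC
    A ↦ D  (constrained at step 1)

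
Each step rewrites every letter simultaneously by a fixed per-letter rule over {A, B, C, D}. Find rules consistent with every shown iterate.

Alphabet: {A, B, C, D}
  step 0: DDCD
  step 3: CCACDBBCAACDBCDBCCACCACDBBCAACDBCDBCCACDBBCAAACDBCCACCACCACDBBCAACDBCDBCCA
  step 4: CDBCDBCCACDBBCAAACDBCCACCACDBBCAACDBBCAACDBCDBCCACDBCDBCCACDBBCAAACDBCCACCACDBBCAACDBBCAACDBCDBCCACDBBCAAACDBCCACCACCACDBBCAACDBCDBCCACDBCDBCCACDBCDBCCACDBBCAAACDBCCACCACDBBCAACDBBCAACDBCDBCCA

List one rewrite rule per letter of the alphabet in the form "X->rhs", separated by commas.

  step 3 ⇒ step 4: CCACDBBCAACDBCDBCCACCACDBBCAACDBCDBCCACDBBCAAACDBCCACCACCACDBBCAACDBCDBCCA ⇒ CDB·CDB·CCA·CDB·BCA·A·A·CDB·CCA·CCA·CDB·BCA·A·CDB·BCA·A·CDB·CDB·CCA·CDB·CDB·CCA·CDB·BCA·A·A·CDB·CCA·CCA·CDB·BCA·A·CDB·BCA·A·CDB·CDB·CCA·CDB·BCA·A·A·CDB·CCA·CCA·CCA·CDB·BCA·A·CDB·CDB·CCA·CDB·CDB·CCA·CDB·CDB·CCA·CDB·BCA·A·A·CDB·CCA·CCA·CDB·BCA·A·CDB·BCA·A·CDB·CDB·CCA
    A ↦ CCA
    B ↦ A
    C ↦ CDB
    D ↦ BCA

A->CCA, B->A, C->CDB, D->BCA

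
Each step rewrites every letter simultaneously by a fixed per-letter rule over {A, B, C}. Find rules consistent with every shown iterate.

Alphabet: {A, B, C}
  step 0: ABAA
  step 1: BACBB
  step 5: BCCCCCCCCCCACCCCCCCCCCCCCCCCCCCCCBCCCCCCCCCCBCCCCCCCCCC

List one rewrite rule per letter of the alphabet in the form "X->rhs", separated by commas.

A->B, B->AC, C->CC

  step 0 ⇒ step 1: ABAA ⇒ B·AC·B·B
    A ↦ B
    B ↦ AC
    C ↦ CC  (constrained at step 1)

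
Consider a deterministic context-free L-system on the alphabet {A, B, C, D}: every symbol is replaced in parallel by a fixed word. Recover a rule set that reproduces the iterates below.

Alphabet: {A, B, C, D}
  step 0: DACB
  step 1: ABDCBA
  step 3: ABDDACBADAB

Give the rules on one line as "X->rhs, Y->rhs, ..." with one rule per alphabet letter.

  step 0 ⇒ step 1: DACB ⇒ AB·D·CB·A
    A ↦ D
    B ↦ A
    C ↦ CB
    D ↦ AB

A->D, B->A, C->CB, D->AB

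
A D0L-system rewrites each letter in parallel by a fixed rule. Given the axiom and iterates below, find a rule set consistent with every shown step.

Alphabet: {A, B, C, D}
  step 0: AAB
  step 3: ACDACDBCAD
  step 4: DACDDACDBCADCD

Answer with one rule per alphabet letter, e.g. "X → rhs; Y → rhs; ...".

  step 3 ⇒ step 4: ACDACDBCAD ⇒ D·A·CD·D·A·CD·BC·A·D·CD
    A ↦ D
    B ↦ BC
    C ↦ A
    D ↦ CD

A->D, B->BC, C->A, D->CD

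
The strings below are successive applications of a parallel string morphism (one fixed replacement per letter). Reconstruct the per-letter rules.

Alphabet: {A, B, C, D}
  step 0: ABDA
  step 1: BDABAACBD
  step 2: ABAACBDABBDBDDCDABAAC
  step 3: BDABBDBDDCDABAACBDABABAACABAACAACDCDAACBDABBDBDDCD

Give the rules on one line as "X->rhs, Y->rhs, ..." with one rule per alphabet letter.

  step 2 ⇒ step 3: ABAACBDABBDBDDCDABAAC ⇒ BD·AB·BD·BD·DCD·AB·AAC·BD·AB·AB·AAC·AB·AAC·AAC·DCD·AAC·BD·AB·BD·BD·DCD
    A ↦ BD
    B ↦ AB
    C ↦ DCD
    D ↦ AAC

A->BD, B->AB, C->DCD, D->AAC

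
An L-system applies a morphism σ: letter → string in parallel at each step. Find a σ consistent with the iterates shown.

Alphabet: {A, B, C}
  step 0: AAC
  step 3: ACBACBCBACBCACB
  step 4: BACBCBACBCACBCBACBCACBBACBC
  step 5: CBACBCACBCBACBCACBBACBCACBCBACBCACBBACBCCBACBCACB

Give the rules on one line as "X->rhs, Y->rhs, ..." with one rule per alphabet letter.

  step 4 ⇒ step 5: BACBCBACBCACBCBACBCACBBACBC ⇒ C·B·ACB·C·ACB·C·B·ACB·C·ACB·B·ACB·C·ACB·C·B·ACB·C·ACB·B·ACB·C·C·B·ACB·C·ACB
    A ↦ B
    B ↦ C
    C ↦ ACB

A->B, B->C, C->ACB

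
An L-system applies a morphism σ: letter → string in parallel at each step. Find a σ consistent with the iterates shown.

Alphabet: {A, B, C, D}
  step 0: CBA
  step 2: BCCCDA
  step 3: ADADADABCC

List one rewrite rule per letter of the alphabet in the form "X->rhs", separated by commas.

A->C, B->A, C->DA, D->BC

  step 2 ⇒ step 3: BCCCDA ⇒ A·DA·DA·DA·BC·C
    A ↦ C
    B ↦ A
    C ↦ DA
    D ↦ BC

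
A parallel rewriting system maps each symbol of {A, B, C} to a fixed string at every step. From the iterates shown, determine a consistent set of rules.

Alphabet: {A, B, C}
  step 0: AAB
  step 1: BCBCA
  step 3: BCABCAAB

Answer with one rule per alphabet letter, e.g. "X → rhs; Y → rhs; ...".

  step 0 ⇒ step 1: AAB ⇒ BC·BC·A
    A ↦ BC
    B ↦ A
    C ↦ B  (constrained at step 1)

A->BC, B->A, C->B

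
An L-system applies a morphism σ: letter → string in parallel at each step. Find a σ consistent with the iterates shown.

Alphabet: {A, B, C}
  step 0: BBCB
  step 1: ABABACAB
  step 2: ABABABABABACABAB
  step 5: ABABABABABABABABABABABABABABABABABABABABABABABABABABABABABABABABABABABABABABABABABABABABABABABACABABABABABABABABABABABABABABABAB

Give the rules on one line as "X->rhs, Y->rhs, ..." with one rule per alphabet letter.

  step 1 ⇒ step 2: ABABACAB ⇒ AB·AB·AB·AB·AB·AC·AB·AB
    A ↦ AB
    B ↦ AB
    C ↦ AC

A->AB, B->AB, C->AC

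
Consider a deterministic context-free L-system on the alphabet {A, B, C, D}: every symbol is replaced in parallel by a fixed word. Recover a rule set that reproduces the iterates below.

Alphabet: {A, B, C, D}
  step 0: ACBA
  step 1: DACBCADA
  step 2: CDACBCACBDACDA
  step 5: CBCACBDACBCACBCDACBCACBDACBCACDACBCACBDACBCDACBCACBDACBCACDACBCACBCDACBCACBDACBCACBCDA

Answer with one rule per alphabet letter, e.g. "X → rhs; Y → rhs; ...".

A->DA, B->CA, C->CB, D->C

  step 1 ⇒ step 2: DACBCADA ⇒ C·DA·CB·CA·CB·DA·C·DA
    A ↦ DA
    B ↦ CA
    C ↦ CB
    D ↦ C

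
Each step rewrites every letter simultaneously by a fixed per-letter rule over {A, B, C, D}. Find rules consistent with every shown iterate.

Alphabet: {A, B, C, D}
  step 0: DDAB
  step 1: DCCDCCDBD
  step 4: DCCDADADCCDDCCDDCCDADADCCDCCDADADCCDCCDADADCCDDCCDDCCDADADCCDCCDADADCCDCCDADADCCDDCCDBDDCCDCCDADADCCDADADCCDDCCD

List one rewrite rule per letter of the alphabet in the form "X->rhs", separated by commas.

A->D, B->BD, C->DA, D->DCC

  step 0 ⇒ step 1: DDAB ⇒ DCC·DCC·D·BD
    A ↦ D
    B ↦ BD
    D ↦ DCC
    C ↦ DA  (constrained at step 1)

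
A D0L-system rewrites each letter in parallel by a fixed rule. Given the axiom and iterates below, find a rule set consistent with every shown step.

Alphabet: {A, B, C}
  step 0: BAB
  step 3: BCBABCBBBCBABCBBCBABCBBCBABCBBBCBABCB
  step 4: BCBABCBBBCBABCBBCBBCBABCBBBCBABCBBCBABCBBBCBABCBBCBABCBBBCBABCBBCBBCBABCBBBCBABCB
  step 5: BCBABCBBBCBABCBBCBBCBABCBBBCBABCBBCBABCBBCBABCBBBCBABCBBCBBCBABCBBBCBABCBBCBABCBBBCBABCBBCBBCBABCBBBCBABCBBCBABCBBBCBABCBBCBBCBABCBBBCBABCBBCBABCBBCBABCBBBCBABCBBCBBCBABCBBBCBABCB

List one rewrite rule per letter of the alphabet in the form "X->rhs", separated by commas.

A->B, B->BCB, C->A

  step 4 ⇒ step 5: BCBABCBBBCBABCBBCBBCBABCBBBCBABCBBCBABCBBBCBABCBBCBABCBBBCBABCBBCBBCBABCBBBCBABCB ⇒ BCB·A·BCB·B·BCB·A·BCB·BCB·BCB·A·BCB·B·BCB·A·BCB·BCB·A·BCB·BCB·A·BCB·B·BCB·A·BCB·BCB·BCB·A·BCB·B·BCB·A·BCB·BCB·A·BCB·B·BCB·A·BCB·BCB·BCB·A·BCB·B·BCB·A·BCB·BCB·A·BCB·B·BCB·A·BCB·BCB·BCB·A·BCB·B·BCB·A·BCB·BCB·A·BCB·BCB·A·BCB·B·BCB·A·BCB·BCB·BCB·A·BCB·B·BCB·A·BCB
    A ↦ B
    B ↦ BCB
    C ↦ A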